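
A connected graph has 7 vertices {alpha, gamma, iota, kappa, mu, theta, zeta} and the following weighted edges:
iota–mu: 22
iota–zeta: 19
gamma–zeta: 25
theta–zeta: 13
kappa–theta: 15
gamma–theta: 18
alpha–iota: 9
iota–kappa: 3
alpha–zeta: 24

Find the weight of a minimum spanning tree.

80

Grow the tree from zeta using Prim:
Step 1: cheapest edge leaving the tree is theta–zeta (13); add theta.
Step 2: cheapest edge leaving the tree is kappa–theta (15); add kappa.
Step 3: cheapest edge leaving the tree is iota–kappa (3); add iota.
Step 4: cheapest edge leaving the tree is alpha–iota (9); add alpha.
Step 5: cheapest edge leaving the tree is gamma–theta (18); add gamma.
Step 6: cheapest edge leaving the tree is iota–mu (22); add mu.
MST edges: theta–zeta, kappa–theta, iota–kappa, alpha–iota, gamma–theta, iota–mu; total weight 13+15+3+9+18+22 = 80.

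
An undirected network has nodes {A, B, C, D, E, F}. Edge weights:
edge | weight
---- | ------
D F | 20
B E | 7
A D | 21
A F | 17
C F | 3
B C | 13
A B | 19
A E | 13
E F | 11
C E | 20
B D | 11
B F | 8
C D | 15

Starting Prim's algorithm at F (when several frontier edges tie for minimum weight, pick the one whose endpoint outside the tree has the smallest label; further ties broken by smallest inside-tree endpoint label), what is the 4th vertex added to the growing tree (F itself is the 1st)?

Grow the tree from F using Prim:
Step 1: cheapest edge leaving the tree is C F (3); add C.
Step 2: cheapest edge leaving the tree is B F (8); add B.
Step 3: cheapest edge leaving the tree is B E (7); add E.
Step 4: cheapest edge leaving the tree is B D (11); add D.
Step 5: cheapest edge leaving the tree is A E (13); add A.
Vertex order: F, C, B, E, D, A. The 4th vertex is E.

E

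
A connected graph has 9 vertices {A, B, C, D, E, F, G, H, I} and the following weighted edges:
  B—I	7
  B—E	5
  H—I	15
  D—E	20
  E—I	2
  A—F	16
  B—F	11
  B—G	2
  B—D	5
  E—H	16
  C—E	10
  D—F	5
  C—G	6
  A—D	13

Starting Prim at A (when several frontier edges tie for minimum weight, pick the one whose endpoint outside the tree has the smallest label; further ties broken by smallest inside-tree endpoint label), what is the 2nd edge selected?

Prim's algorithm from A:
Step 1: frontier [A—D 13, A—F 16] → take A—D (13); add D.
Step 2: frontier [A—F 16, B—D 5, D—F 5, D—E 20] → take B—D (5); add B.
Step 3: frontier [A—F 16, B—G 2, B—E 5, B—I 7, B—F 11, D—F 5, D—E 20] → take B—G (2); add G.
Step 4: frontier [A—F 16, B—E 5, B—I 7, B—F 11, D—F 5, D—E 20, C—G 6] → take B—E (5); add E.
Step 5: frontier [A—F 16, B—I 7, B—F 11, D—F 5, E—I 2, C—E 10, E—H 16, C—G 6] → take E—I (2); add I.
Step 6: frontier [A—F 16, B—F 11, D—F 5, C—E 10, E—H 16, C—G 6, H—I 15] → take D—F (5); add F.
Step 7: frontier [C—E 10, E—H 16, C—G 6, H—I 15] → take C—G (6); add C.
Step 8: frontier [E—H 16, H—I 15] → take H—I (15); add H.
The 2nd edge added is B—D.

B-D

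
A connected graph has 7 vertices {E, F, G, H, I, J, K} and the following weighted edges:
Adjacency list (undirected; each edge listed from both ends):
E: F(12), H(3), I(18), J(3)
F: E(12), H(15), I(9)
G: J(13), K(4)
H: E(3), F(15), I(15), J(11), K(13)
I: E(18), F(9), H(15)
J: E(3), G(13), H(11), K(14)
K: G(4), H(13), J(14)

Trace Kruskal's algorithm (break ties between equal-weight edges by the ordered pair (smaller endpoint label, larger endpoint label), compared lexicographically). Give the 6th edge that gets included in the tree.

G-J

Sort edges by weight, then run Kruskal:
E H (3): add. Components now {E,H} {F} {G} {I} {J} {K}
E J (3): add. Components now {E,H,J} {F} {G} {I} {K}
G K (4): add. Components now {E,H,J} {F} {G,K} {I}
F I (9): add. Components now {E,H,J} {F,I} {G,K}
H J (11): skip — H and J already connected.
E F (12): add. Components now {E,F,H,I,J} {G,K}
G J (13): add. Components now {E,F,G,H,I,J,K}
The 6th edge added is G J.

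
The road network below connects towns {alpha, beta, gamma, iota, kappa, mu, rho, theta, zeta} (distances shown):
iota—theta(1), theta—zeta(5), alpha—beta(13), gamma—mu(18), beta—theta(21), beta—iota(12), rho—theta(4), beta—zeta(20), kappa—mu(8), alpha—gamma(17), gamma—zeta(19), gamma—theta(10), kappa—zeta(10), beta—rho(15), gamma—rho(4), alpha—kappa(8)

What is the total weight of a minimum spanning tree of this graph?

52

Prim's algorithm from mu:
Step 1: cheapest edge leaving the tree is kappa—mu (8); add kappa.
Step 2: cheapest edge leaving the tree is alpha—kappa (8); add alpha.
Step 3: cheapest edge leaving the tree is kappa—zeta (10); add zeta.
Step 4: cheapest edge leaving the tree is theta—zeta (5); add theta.
Step 5: cheapest edge leaving the tree is iota—theta (1); add iota.
Step 6: cheapest edge leaving the tree is rho—theta (4); add rho.
Step 7: cheapest edge leaving the tree is gamma—rho (4); add gamma.
Step 8: cheapest edge leaving the tree is beta—iota (12); add beta.
MST edges: kappa—mu, alpha—kappa, kappa—zeta, theta—zeta, iota—theta, rho—theta, gamma—rho, beta—iota; total weight 8+8+10+5+1+4+4+12 = 52.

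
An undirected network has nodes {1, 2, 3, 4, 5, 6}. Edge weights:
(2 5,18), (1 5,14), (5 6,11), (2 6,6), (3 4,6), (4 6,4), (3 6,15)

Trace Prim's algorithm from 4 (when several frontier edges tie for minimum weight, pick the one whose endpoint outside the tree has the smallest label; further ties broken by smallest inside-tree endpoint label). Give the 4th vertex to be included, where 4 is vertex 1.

Prim's algorithm from 4:
Step 1: frontier [4 6 4, 3 4 6] → take 4 6 (4); add 6.
Step 2: frontier [3 4 6, 2 6 6, 5 6 11, 3 6 15] → take 2 6 (6); add 2.
Step 3: frontier [2 5 18, 3 4 6, 5 6 11, 3 6 15] → take 3 4 (6); add 3.
Step 4: frontier [2 5 18, 5 6 11] → take 5 6 (11); add 5.
Step 5: frontier [1 5 14] → take 1 5 (14); add 1.
Vertex order: 4, 6, 2, 3, 5, 1. The 4th vertex is 3.

3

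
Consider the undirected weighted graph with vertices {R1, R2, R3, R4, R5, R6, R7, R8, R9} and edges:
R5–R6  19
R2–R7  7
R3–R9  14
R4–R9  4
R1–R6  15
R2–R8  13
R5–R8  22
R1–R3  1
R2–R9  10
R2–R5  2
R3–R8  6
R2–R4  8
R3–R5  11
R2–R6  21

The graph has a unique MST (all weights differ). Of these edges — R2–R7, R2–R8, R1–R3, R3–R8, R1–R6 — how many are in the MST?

Sort edges by weight, then run Kruskal:
R1–R3 (1): add — endpoints in different components.
R2–R5 (2): add — endpoints in different components.
R4–R9 (4): add — endpoints in different components.
R3–R8 (6): add — endpoints in different components.
R2–R7 (7): add — endpoints in different components.
R2–R4 (8): add — endpoints in different components.
R2–R9 (10): skip — R9 and R2 already connected.
R3–R5 (11): add — endpoints in different components.
R2–R8 (13): skip — R8 and R2 already connected.
R3–R9 (14): skip — R3 and R9 already connected.
R1–R6 (15): add — endpoints in different components.
MST edge set: {R1–R3, R2–R5, R4–R9, R3–R8, R2–R7, R2–R4, R3–R5, R1–R6}.
Of the listed edges, {R2–R7, R1–R3, R3–R8, R1–R6} are in the MST → 4.

4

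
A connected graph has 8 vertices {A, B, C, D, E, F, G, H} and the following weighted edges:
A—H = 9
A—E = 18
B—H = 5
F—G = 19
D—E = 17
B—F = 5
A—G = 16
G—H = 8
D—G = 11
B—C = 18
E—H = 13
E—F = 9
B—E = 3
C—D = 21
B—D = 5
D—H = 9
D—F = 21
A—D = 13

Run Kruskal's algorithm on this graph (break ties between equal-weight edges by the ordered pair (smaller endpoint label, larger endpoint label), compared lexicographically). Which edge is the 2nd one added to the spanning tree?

B-D

Sort edges by weight, then run Kruskal:
B—E (3): add — endpoints in different components.
B—D (5): add — endpoints in different components.
B—F (5): add — endpoints in different components.
B—H (5): add — endpoints in different components.
G—H (8): add — endpoints in different components.
A—H (9): add — endpoints in different components.
D—H (9): skip — D and H already connected.
E—F (9): skip — E and F already connected.
D—G (11): skip — D and G already connected.
A—D (13): skip — A and D already connected.
E—H (13): skip — E and H already connected.
A—G (16): skip — A and G already connected.
D—E (17): skip — D and E already connected.
A—E (18): skip — A and E already connected.
B—C (18): add — endpoints in different components.
The 2nd edge added is B—D.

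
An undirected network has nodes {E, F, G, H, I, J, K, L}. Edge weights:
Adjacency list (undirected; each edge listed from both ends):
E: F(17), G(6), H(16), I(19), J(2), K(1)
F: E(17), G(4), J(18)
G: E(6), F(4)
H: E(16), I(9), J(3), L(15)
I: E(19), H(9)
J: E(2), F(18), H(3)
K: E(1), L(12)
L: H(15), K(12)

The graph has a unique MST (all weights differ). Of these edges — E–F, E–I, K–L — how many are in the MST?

1

Kruskal: consider edges lightest-first.
E–K (1): add — endpoints in different components.
E–J (2): add — endpoints in different components.
H–J (3): add — endpoints in different components.
F–G (4): add — endpoints in different components.
E–G (6): add — endpoints in different components.
H–I (9): add — endpoints in different components.
K–L (12): add — endpoints in different components.
MST edge set: {E–K, E–J, H–J, F–G, E–G, H–I, K–L}.
Of the listed edges, {K–L} are in the MST → 1.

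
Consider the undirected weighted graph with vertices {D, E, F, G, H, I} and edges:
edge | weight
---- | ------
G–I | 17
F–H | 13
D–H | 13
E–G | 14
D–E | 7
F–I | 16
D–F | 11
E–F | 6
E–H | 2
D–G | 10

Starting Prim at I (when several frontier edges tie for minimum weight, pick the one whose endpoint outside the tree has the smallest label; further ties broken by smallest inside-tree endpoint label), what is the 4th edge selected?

Prim's algorithm from I:
Step 1: frontier [F–I 16, G–I 17] → take F–I (16); add F.
Step 2: frontier [E–F 6, D–F 11, F–H 13, G–I 17] → take E–F (6); add E.
Step 3: frontier [E–H 2, D–E 7, E–G 14, D–F 11, F–H 13, G–I 17] → take E–H (2); add H.
Step 4: frontier [D–E 7, E–G 14, D–F 11, D–H 13, G–I 17] → take D–E (7); add D.
Step 5: frontier [D–G 10, E–G 14, G–I 17] → take D–G (10); add G.
The 4th edge added is D–E.

D-E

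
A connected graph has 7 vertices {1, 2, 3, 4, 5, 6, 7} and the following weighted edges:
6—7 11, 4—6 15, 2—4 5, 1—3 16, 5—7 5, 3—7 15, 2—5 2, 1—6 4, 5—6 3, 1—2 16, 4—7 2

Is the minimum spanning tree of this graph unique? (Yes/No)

Kruskal's algorithm — process edges by increasing weight (ties by edge label):
2—5 (2): add. Components now {1} {2,5} {3} {4} {6} {7}
4—7 (2): add. Components now {1} {2,5} {3} {4,7} {6}
5—6 (3): add. Components now {1} {2,5,6} {3} {4,7}
1—6 (4): add. Components now {1,2,5,6} {3} {4,7}
2—4 (5): add. Components now {1,2,4,5,6,7} {3}
5—7 (5): skip — 5 and 7 already connected.
6—7 (11): skip — 6 and 7 already connected.
3—7 (15): add. Components now {1,2,3,4,5,6,7}
Non-tree edge 5—7 has weight 5, equal to the heaviest edge on its tree cycle — swapping gives another MST of the same weight. Not unique.

No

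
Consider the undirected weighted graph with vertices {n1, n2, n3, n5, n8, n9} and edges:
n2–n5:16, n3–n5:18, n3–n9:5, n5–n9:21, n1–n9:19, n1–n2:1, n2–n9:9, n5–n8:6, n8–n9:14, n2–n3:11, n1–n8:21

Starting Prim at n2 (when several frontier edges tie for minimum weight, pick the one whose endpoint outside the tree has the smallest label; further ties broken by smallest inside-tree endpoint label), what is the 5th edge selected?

n5-n8

Prim's algorithm from n2:
Step 1: cheapest edge leaving the tree is n1–n2 (1); add n1.
Step 2: cheapest edge leaving the tree is n2–n9 (9); add n9.
Step 3: cheapest edge leaving the tree is n3–n9 (5); add n3.
Step 4: cheapest edge leaving the tree is n8–n9 (14); add n8.
Step 5: cheapest edge leaving the tree is n5–n8 (6); add n5.
The 5th edge added is n5–n8.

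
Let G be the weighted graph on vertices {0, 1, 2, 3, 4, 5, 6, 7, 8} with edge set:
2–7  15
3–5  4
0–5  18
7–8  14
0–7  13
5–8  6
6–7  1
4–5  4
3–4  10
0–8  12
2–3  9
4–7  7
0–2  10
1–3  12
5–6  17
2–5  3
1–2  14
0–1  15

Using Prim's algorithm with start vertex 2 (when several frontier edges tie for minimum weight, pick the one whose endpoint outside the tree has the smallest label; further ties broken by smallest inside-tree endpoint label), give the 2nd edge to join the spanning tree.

3-5

Grow the tree from 2 using Prim:
Step 1: cheapest edge leaving the tree is 2–5 (3); add 5.
Step 2: cheapest edge leaving the tree is 3–5 (4); add 3.
Step 3: cheapest edge leaving the tree is 4–5 (4); add 4.
Step 4: cheapest edge leaving the tree is 5–8 (6); add 8.
Step 5: cheapest edge leaving the tree is 4–7 (7); add 7.
Step 6: cheapest edge leaving the tree is 6–7 (1); add 6.
Step 7: cheapest edge leaving the tree is 0–2 (10); add 0.
Step 8: cheapest edge leaving the tree is 1–3 (12); add 1.
The 2nd edge added is 3–5.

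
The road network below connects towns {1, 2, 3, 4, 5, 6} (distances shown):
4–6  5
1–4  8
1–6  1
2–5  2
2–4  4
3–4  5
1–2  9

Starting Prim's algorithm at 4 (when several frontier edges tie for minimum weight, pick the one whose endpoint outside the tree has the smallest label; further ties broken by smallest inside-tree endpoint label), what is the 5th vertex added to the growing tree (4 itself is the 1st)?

Grow the tree from 4 using Prim:
Step 1: cheapest edge leaving the tree is 2–4 (4); add 2.
Step 2: cheapest edge leaving the tree is 2–5 (2); add 5.
Step 3: cheapest edge leaving the tree is 3–4 (5); add 3.
Step 4: cheapest edge leaving the tree is 4–6 (5); add 6.
Step 5: cheapest edge leaving the tree is 1–6 (1); add 1.
Vertex order: 4, 2, 5, 3, 6, 1. The 5th vertex is 6.

6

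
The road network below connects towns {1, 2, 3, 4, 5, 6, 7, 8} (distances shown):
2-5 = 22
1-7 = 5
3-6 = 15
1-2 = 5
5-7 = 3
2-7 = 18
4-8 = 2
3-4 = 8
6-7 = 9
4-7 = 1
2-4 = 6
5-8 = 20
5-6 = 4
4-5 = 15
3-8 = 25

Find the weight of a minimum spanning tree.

28

Prim's algorithm from 4:
Step 1: cheapest edge leaving the tree is 4-7 (1); add 7.
Step 2: cheapest edge leaving the tree is 4-8 (2); add 8.
Step 3: cheapest edge leaving the tree is 5-7 (3); add 5.
Step 4: cheapest edge leaving the tree is 5-6 (4); add 6.
Step 5: cheapest edge leaving the tree is 1-7 (5); add 1.
Step 6: cheapest edge leaving the tree is 1-2 (5); add 2.
Step 7: cheapest edge leaving the tree is 3-4 (8); add 3.
MST edges: 4-7, 4-8, 5-7, 5-6, 1-7, 1-2, 3-4; total weight 1+2+3+4+5+5+8 = 28.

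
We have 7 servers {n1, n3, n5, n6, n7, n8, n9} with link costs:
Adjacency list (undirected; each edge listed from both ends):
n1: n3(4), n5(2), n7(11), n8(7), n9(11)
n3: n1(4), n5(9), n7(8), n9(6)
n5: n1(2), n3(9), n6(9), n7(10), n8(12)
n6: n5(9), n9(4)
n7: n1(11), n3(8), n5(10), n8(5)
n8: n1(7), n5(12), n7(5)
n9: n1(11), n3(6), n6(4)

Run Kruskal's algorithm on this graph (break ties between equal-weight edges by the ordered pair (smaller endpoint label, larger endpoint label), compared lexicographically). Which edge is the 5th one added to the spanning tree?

Sort edges by weight, then run Kruskal:
n1–n5 (2): add. Components now {n6} {n3} {n7} {n9} {n8} {n1,n5}
n1–n3 (4): add. Components now {n6} {n1,n3,n5} {n7} {n9} {n8}
n6–n9 (4): add. Components now {n6,n9} {n1,n3,n5} {n7} {n8}
n7–n8 (5): add. Components now {n6,n9} {n1,n3,n5} {n7,n8}
n3–n9 (6): add. Components now {n1,n3,n5,n6,n9} {n7,n8}
n1–n8 (7): add. Components now {n1,n3,n5,n6,n7,n8,n9}
The 5th edge added is n3–n9.

n3-n9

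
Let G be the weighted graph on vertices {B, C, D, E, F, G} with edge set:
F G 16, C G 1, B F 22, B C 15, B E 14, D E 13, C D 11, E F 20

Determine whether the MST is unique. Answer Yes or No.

Kruskal: consider edges lightest-first.
C G (1): add. Components now {B} {C,G} {D} {E} {F}
C D (11): add. Components now {B} {C,D,G} {E} {F}
D E (13): add. Components now {B} {C,D,E,G} {F}
B E (14): add. Components now {B,C,D,E,G} {F}
B C (15): skip — B and C already connected.
F G (16): add. Components now {B,C,D,E,F,G}
Every non-tree edge has weight strictly greater than the heaviest edge on the tree path between its endpoints, so the MST is unique.

Yes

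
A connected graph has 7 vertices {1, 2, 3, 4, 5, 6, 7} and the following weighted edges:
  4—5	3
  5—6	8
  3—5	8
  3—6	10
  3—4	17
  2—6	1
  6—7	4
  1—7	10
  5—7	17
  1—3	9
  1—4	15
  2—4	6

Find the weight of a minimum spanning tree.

31

Grow the tree from 7 using Prim:
Step 1: cheapest edge leaving the tree is 6—7 (4); add 6.
Step 2: cheapest edge leaving the tree is 2—6 (1); add 2.
Step 3: cheapest edge leaving the tree is 2—4 (6); add 4.
Step 4: cheapest edge leaving the tree is 4—5 (3); add 5.
Step 5: cheapest edge leaving the tree is 3—5 (8); add 3.
Step 6: cheapest edge leaving the tree is 1—3 (9); add 1.
MST edges: 6—7, 2—6, 2—4, 4—5, 3—5, 1—3; total weight 4+1+6+3+8+9 = 31.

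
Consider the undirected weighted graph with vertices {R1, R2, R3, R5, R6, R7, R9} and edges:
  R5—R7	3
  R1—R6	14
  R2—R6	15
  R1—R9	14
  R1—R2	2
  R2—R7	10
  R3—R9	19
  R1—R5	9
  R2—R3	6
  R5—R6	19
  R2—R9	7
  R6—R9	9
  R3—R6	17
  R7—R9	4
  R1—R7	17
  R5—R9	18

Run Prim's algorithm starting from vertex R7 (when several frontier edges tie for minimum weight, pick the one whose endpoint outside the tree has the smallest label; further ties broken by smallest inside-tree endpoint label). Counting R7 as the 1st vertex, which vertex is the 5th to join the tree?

R1

Prim's algorithm from R7:
Step 1: cheapest edge leaving the tree is R5—R7 (3); add R5.
Step 2: cheapest edge leaving the tree is R7—R9 (4); add R9.
Step 3: cheapest edge leaving the tree is R2—R9 (7); add R2.
Step 4: cheapest edge leaving the tree is R1—R2 (2); add R1.
Step 5: cheapest edge leaving the tree is R2—R3 (6); add R3.
Step 6: cheapest edge leaving the tree is R6—R9 (9); add R6.
Vertex order: R7, R5, R9, R2, R1, R3, R6. The 5th vertex is R1.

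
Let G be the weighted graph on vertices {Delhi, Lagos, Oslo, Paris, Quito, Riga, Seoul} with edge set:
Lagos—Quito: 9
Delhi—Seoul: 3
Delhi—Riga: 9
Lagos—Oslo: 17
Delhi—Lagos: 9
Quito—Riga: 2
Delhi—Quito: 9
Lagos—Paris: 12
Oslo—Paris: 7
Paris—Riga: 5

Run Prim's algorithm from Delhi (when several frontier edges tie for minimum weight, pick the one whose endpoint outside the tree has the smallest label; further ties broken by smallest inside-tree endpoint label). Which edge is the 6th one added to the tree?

Grow the tree from Delhi using Prim:
Step 1: frontier [Delhi—Seoul 3, Delhi—Lagos 9, Delhi—Quito 9, Delhi—Riga 9] → take Delhi—Seoul (3); add Seoul.
Step 2: frontier [Delhi—Lagos 9, Delhi—Quito 9, Delhi—Riga 9] → take Delhi—Lagos (9); add Lagos.
Step 3: frontier [Delhi—Quito 9, Delhi—Riga 9, Lagos—Quito 9, Lagos—Paris 12, Lagos—Oslo 17] → take Delhi—Quito (9); add Quito.
Step 4: frontier [Delhi—Riga 9, Lagos—Paris 12, Lagos—Oslo 17, Quito—Riga 2] → take Quito—Riga (2); add Riga.
Step 5: frontier [Lagos—Paris 12, Lagos—Oslo 17, Paris—Riga 5] → take Paris—Riga (5); add Paris.
Step 6: frontier [Lagos—Oslo 17, Oslo—Paris 7] → take Oslo—Paris (7); add Oslo.
The 6th edge added is Oslo—Paris.

Oslo-Paris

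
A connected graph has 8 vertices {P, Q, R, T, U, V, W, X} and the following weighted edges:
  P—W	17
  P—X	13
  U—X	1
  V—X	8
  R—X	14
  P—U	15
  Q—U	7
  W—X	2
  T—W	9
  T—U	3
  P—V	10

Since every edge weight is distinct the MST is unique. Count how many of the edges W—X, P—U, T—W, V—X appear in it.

Kruskal: consider edges lightest-first.
U—X (1): add — endpoints in different components.
W—X (2): add — endpoints in different components.
T—U (3): add — endpoints in different components.
Q—U (7): add — endpoints in different components.
V—X (8): add — endpoints in different components.
T—W (9): skip — T and W already connected.
P—V (10): add — endpoints in different components.
P—X (13): skip — X and P already connected.
R—X (14): add — endpoints in different components.
MST edge set: {U—X, W—X, T—U, Q—U, V—X, P—V, R—X}.
Of the listed edges, {W—X, V—X} are in the MST → 2.

2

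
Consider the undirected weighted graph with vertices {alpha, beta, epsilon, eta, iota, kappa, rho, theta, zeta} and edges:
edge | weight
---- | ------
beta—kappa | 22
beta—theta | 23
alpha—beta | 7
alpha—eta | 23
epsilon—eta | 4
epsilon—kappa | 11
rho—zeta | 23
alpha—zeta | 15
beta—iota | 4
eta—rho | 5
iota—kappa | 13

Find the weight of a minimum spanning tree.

82

Grow the tree from theta using Prim:
Step 1: cheapest edge leaving the tree is beta—theta (23); add beta.
Step 2: cheapest edge leaving the tree is beta—iota (4); add iota.
Step 3: cheapest edge leaving the tree is alpha—beta (7); add alpha.
Step 4: cheapest edge leaving the tree is iota—kappa (13); add kappa.
Step 5: cheapest edge leaving the tree is epsilon—kappa (11); add epsilon.
Step 6: cheapest edge leaving the tree is epsilon—eta (4); add eta.
Step 7: cheapest edge leaving the tree is eta—rho (5); add rho.
Step 8: cheapest edge leaving the tree is alpha—zeta (15); add zeta.
MST edges: beta—theta, beta—iota, alpha—beta, iota—kappa, epsilon—kappa, epsilon—eta, eta—rho, alpha—zeta; total weight 23+4+7+13+11+4+5+15 = 82.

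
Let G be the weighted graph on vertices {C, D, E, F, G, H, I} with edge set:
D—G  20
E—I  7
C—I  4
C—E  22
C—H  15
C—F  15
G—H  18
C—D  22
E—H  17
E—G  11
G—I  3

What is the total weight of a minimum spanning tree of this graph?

Sort edges by weight, then run Kruskal:
G—I (3): add — endpoints in different components.
C—I (4): add — endpoints in different components.
E—I (7): add — endpoints in different components.
E—G (11): skip — E and G already connected.
C—F (15): add — endpoints in different components.
C—H (15): add — endpoints in different components.
E—H (17): skip — E and H already connected.
G—H (18): skip — G and H already connected.
D—G (20): add — endpoints in different components.
MST edges: G—I, C—I, E—I, C—F, C—H, D—G; total weight 3+4+7+15+15+20 = 64.

64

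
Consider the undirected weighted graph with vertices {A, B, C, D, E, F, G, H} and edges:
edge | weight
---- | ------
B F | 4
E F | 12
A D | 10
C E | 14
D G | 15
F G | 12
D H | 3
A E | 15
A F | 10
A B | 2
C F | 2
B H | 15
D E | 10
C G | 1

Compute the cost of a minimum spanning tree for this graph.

32

Prim's algorithm from C:
Step 1: frontier [C G 1, C F 2, C E 14] → take C G (1); add G.
Step 2: frontier [C F 2, C E 14, F G 12, D G 15] → take C F (2); add F.
Step 3: frontier [C E 14, B F 4, A F 10, E F 12, D G 15] → take B F (4); add B.
Step 4: frontier [A B 2, B H 15, C E 14, A F 10, E F 12, D G 15] → take A B (2); add A.
Step 5: frontier [A D 10, A E 15, B H 15, C E 14, E F 12, D G 15] → take A D (10); add D.
Step 6: frontier [A E 15, B H 15, C E 14, D H 3, D E 10, E F 12] → take D H (3); add H.
Step 7: frontier [A E 15, C E 14, D E 10, E F 12] → take D E (10); add E.
MST edges: C G, C F, B F, A B, A D, D H, D E; total weight 1+2+4+2+10+3+10 = 32.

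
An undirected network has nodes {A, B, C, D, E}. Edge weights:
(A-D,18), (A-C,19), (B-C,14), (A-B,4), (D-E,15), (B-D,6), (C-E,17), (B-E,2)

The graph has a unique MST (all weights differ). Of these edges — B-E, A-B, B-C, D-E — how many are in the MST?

Kruskal: consider edges lightest-first.
B-E (2): add — endpoints in different components.
A-B (4): add — endpoints in different components.
B-D (6): add — endpoints in different components.
B-C (14): add — endpoints in different components.
MST edge set: {B-E, A-B, B-D, B-C}.
Of the listed edges, {B-E, A-B, B-C} are in the MST → 3.

3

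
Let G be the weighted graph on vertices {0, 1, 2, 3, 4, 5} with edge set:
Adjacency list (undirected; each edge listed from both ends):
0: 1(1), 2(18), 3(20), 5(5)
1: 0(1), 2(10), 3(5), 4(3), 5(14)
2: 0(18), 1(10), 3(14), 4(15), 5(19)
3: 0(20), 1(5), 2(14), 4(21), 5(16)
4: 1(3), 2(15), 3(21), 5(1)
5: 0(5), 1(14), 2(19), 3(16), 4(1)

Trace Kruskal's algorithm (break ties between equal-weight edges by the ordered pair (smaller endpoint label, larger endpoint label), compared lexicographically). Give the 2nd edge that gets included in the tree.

Sort edges by weight, then run Kruskal:
0–1 (1): add. Components now {0,1} {2} {3} {4} {5}
4–5 (1): add. Components now {0,1} {2} {3} {4,5}
1–4 (3): add. Components now {0,1,4,5} {2} {3}
0–5 (5): skip — 0 and 5 already connected.
1–3 (5): add. Components now {0,1,3,4,5} {2}
1–2 (10): add. Components now {0,1,2,3,4,5}
The 2nd edge added is 4–5.

4-5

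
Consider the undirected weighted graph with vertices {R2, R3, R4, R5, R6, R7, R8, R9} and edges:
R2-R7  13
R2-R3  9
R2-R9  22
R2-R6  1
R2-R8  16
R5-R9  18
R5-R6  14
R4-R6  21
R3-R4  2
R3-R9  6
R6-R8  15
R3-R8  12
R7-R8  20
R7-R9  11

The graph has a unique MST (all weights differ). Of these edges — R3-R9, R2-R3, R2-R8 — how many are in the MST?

Sort edges by weight, then run Kruskal:
R2-R6 (1): add — endpoints in different components.
R3-R4 (2): add — endpoints in different components.
R3-R9 (6): add — endpoints in different components.
R2-R3 (9): add — endpoints in different components.
R7-R9 (11): add — endpoints in different components.
R3-R8 (12): add — endpoints in different components.
R2-R7 (13): skip — R2 and R7 already connected.
R5-R6 (14): add — endpoints in different components.
MST edge set: {R2-R6, R3-R4, R3-R9, R2-R3, R7-R9, R3-R8, R5-R6}.
Of the listed edges, {R3-R9, R2-R3} are in the MST → 2.

2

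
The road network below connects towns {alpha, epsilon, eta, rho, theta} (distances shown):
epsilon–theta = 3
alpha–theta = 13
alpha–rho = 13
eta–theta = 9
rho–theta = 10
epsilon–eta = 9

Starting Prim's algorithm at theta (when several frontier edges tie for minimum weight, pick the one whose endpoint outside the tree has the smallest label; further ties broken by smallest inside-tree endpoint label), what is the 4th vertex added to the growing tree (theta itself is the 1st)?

rho

Grow the tree from theta using Prim:
Step 1: frontier [epsilon–theta 3, eta–theta 9, rho–theta 10, alpha–theta 13] → take epsilon–theta (3); add epsilon.
Step 2: frontier [epsilon–eta 9, eta–theta 9, rho–theta 10, alpha–theta 13] → take epsilon–eta (9); add eta.
Step 3: frontier [rho–theta 10, alpha–theta 13] → take rho–theta (10); add rho.
Step 4: frontier [alpha–rho 13, alpha–theta 13] → take alpha–rho (13); add alpha.
Vertex order: theta, epsilon, eta, rho, alpha. The 4th vertex is rho.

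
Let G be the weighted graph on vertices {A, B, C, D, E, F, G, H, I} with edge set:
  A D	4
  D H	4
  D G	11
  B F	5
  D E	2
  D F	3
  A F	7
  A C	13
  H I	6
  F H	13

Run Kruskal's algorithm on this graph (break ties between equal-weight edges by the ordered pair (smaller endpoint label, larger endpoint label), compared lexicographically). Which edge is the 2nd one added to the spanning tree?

D-F

Kruskal's algorithm — process edges by increasing weight (ties by edge label):
D E (2): add — endpoints in different components.
D F (3): add — endpoints in different components.
A D (4): add — endpoints in different components.
D H (4): add — endpoints in different components.
B F (5): add — endpoints in different components.
H I (6): add — endpoints in different components.
A F (7): skip — A and F already connected.
D G (11): add — endpoints in different components.
A C (13): add — endpoints in different components.
The 2nd edge added is D F.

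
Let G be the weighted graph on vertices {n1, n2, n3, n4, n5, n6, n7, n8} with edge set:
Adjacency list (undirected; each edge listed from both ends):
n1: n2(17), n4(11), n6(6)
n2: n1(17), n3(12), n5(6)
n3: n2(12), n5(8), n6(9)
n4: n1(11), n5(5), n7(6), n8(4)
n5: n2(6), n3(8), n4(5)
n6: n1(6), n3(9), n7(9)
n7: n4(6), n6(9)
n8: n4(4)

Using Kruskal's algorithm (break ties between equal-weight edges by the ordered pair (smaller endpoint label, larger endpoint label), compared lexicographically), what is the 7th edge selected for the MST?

Sort edges by weight, then run Kruskal:
n4 n8 (4): add — endpoints in different components.
n4 n5 (5): add — endpoints in different components.
n1 n6 (6): add — endpoints in different components.
n2 n5 (6): add — endpoints in different components.
n4 n7 (6): add — endpoints in different components.
n3 n5 (8): add — endpoints in different components.
n3 n6 (9): add — endpoints in different components.
The 7th edge added is n3 n6.

n3-n6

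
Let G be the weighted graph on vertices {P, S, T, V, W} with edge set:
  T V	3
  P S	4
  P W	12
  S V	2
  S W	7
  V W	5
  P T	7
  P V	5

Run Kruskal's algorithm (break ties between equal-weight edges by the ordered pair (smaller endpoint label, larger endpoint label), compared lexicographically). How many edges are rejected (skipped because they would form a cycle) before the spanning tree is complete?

1

Sort edges by weight, then run Kruskal:
S V (2): add. Components now {W} {P} {S,V} {T}
T V (3): add. Components now {W} {P} {S,T,V}
P S (4): add. Components now {W} {P,S,T,V}
P V (5): skip — P and V already connected.
V W (5): add. Components now {P,S,T,V,W}
Edges rejected before the tree was complete: 1.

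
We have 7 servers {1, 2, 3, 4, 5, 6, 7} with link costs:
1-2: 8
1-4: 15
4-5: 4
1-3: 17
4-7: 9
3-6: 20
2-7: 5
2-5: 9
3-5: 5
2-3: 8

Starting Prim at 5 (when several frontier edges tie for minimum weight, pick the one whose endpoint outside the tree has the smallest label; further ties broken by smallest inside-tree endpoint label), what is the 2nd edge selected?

3-5

Grow the tree from 5 using Prim:
Step 1: cheapest edge leaving the tree is 4-5 (4); add 4.
Step 2: cheapest edge leaving the tree is 3-5 (5); add 3.
Step 3: cheapest edge leaving the tree is 2-3 (8); add 2.
Step 4: cheapest edge leaving the tree is 2-7 (5); add 7.
Step 5: cheapest edge leaving the tree is 1-2 (8); add 1.
Step 6: cheapest edge leaving the tree is 3-6 (20); add 6.
The 2nd edge added is 3-5.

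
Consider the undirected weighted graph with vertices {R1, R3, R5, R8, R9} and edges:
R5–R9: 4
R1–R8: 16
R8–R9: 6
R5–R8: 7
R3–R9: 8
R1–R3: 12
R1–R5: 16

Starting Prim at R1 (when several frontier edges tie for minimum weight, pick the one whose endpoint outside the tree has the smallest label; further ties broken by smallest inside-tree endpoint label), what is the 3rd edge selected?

Prim, starting at R1.
Step 1: cheapest edge leaving the tree is R1–R3 (12); add R3.
Step 2: cheapest edge leaving the tree is R3–R9 (8); add R9.
Step 3: cheapest edge leaving the tree is R5–R9 (4); add R5.
Step 4: cheapest edge leaving the tree is R8–R9 (6); add R8.
The 3rd edge added is R5–R9.

R5-R9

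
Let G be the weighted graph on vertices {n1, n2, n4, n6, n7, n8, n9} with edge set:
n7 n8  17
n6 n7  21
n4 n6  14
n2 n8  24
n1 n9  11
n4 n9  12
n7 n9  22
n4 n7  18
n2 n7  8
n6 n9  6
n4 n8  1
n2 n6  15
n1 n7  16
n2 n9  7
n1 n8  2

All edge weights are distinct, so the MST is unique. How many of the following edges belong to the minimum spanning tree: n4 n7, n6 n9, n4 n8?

Kruskal: consider edges lightest-first.
n4 n8 (1): add — endpoints in different components.
n1 n8 (2): add — endpoints in different components.
n6 n9 (6): add — endpoints in different components.
n2 n9 (7): add — endpoints in different components.
n2 n7 (8): add — endpoints in different components.
n1 n9 (11): add — endpoints in different components.
MST edge set: {n4 n8, n1 n8, n6 n9, n2 n9, n2 n7, n1 n9}.
Of the listed edges, {n6 n9, n4 n8} are in the MST → 2.

2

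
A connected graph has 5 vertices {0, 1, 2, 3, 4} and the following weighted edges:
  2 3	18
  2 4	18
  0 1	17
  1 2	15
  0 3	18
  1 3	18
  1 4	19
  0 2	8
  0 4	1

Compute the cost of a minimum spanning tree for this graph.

Kruskal: consider edges lightest-first.
0 4 (1): add. Components now {0,4} {1} {2} {3}
0 2 (8): add. Components now {0,2,4} {1} {3}
1 2 (15): add. Components now {0,1,2,4} {3}
0 1 (17): skip — 0 and 1 already connected.
0 3 (18): add. Components now {0,1,2,3,4}
MST edges: 0 4, 0 2, 1 2, 0 3; total weight 1+8+15+18 = 42.

42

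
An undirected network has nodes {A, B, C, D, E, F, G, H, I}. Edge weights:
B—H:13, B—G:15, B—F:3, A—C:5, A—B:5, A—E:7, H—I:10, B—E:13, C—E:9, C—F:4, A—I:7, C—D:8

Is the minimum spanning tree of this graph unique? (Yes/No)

Kruskal's algorithm — process edges by increasing weight (ties by edge label):
B—F (3): add — endpoints in different components.
C—F (4): add — endpoints in different components.
A—B (5): add — endpoints in different components.
A—C (5): skip — A and C already connected.
A—E (7): add — endpoints in different components.
A—I (7): add — endpoints in different components.
C—D (8): add — endpoints in different components.
C—E (9): skip — C and E already connected.
H—I (10): add — endpoints in different components.
B—E (13): skip — B and E already connected.
B—H (13): skip — B and H already connected.
B—G (15): add — endpoints in different components.
Non-tree edge A—C has weight 5, equal to the heaviest edge on its tree cycle — swapping gives another MST of the same weight. Not unique.

No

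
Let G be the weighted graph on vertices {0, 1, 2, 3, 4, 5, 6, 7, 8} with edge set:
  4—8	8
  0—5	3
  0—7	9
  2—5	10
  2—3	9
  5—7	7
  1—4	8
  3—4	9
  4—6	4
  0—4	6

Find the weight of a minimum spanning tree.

54

Kruskal's algorithm — process edges by increasing weight (ties by edge label):
0—5 (3): add — endpoints in different components.
4—6 (4): add — endpoints in different components.
0—4 (6): add — endpoints in different components.
5—7 (7): add — endpoints in different components.
1—4 (8): add — endpoints in different components.
4—8 (8): add — endpoints in different components.
0—7 (9): skip — 0 and 7 already connected.
2—3 (9): add — endpoints in different components.
3—4 (9): add — endpoints in different components.
MST edges: 0—5, 4—6, 0—4, 5—7, 1—4, 4—8, 2—3, 3—4; total weight 3+4+6+7+8+8+9+9 = 54.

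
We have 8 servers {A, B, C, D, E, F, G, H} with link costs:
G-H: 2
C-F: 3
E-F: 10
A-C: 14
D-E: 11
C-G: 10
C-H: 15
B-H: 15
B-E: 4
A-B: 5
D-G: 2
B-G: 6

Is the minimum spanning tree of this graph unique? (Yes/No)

Sort edges by weight, then run Kruskal:
D-G (2): add — endpoints in different components.
G-H (2): add — endpoints in different components.
C-F (3): add — endpoints in different components.
B-E (4): add — endpoints in different components.
A-B (5): add — endpoints in different components.
B-G (6): add — endpoints in different components.
C-G (10): add — endpoints in different components.
Non-tree edge E-F has weight 10, equal to the heaviest edge on its tree cycle — swapping gives another MST of the same weight. Not unique.

No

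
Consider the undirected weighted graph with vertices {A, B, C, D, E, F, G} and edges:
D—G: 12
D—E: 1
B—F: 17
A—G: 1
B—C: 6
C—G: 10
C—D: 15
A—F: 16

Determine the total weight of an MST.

Kruskal: consider edges lightest-first.
A—G (1): add — endpoints in different components.
D—E (1): add — endpoints in different components.
B—C (6): add — endpoints in different components.
C—G (10): add — endpoints in different components.
D—G (12): add — endpoints in different components.
C—D (15): skip — C and D already connected.
A—F (16): add — endpoints in different components.
MST edges: A—G, D—E, B—C, C—G, D—G, A—F; total weight 1+1+6+10+12+16 = 46.

46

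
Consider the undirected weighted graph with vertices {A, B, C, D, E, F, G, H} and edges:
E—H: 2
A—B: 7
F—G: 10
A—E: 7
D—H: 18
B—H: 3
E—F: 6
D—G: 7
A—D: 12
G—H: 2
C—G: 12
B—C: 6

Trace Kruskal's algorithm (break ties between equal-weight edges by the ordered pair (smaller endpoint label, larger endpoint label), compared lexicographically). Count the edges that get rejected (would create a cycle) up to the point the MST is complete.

Kruskal: consider edges lightest-first.
E—H (2): add — endpoints in different components.
G—H (2): add — endpoints in different components.
B—H (3): add — endpoints in different components.
B—C (6): add — endpoints in different components.
E—F (6): add — endpoints in different components.
A—B (7): add — endpoints in different components.
A—E (7): skip — A and E already connected.
D—G (7): add — endpoints in different components.
Edges rejected before the tree was complete: 1.

1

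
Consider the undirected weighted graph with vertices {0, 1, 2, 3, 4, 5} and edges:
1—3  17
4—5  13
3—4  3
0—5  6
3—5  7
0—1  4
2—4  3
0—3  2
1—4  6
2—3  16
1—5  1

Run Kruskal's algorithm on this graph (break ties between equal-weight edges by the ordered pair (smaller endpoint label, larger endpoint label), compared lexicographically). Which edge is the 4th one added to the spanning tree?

3-4

Sort edges by weight, then run Kruskal:
1—5 (1): add. Components now {0} {1,5} {2} {3} {4}
0—3 (2): add. Components now {0,3} {1,5} {2} {4}
2—4 (3): add. Components now {0,3} {1,5} {2,4}
3—4 (3): add. Components now {0,2,3,4} {1,5}
0—1 (4): add. Components now {0,1,2,3,4,5}
The 4th edge added is 3—4.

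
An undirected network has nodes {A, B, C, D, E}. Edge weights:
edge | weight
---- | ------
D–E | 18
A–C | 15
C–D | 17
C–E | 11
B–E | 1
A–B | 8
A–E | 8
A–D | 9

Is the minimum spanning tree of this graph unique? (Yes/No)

Kruskal's algorithm — process edges by increasing weight (ties by edge label):
B–E (1): add — endpoints in different components.
A–B (8): add — endpoints in different components.
A–E (8): skip — A and E already connected.
A–D (9): add — endpoints in different components.
C–E (11): add — endpoints in different components.
Non-tree edge A–E has weight 8, equal to the heaviest edge on its tree cycle — swapping gives another MST of the same weight. Not unique.

No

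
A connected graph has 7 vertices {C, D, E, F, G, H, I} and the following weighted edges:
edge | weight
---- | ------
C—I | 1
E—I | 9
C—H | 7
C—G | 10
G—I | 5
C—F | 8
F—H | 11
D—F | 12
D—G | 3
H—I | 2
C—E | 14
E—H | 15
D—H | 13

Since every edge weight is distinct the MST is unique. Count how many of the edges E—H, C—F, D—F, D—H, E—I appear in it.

Kruskal: consider edges lightest-first.
C—I (1): add. Components now {C,I} {D} {E} {F} {G} {H}
H—I (2): add. Components now {C,H,I} {D} {E} {F} {G}
D—G (3): add. Components now {C,H,I} {D,G} {E} {F}
G—I (5): add. Components now {C,D,G,H,I} {E} {F}
C—H (7): skip — C and H already connected.
C—F (8): add. Components now {C,D,F,G,H,I} {E}
E—I (9): add. Components now {C,D,E,F,G,H,I}
MST edge set: {C—I, H—I, D—G, G—I, C—F, E—I}.
Of the listed edges, {C—F, E—I} are in the MST → 2.

2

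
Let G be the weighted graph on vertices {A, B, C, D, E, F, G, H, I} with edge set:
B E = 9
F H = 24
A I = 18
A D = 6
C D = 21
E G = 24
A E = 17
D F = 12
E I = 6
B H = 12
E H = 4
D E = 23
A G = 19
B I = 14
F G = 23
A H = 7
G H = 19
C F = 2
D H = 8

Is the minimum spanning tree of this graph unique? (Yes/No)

Kruskal's algorithm — process edges by increasing weight (ties by edge label):
C F (2): add — endpoints in different components.
E H (4): add — endpoints in different components.
A D (6): add — endpoints in different components.
E I (6): add — endpoints in different components.
A H (7): add — endpoints in different components.
D H (8): skip — D and H already connected.
B E (9): add — endpoints in different components.
B H (12): skip — B and H already connected.
D F (12): add — endpoints in different components.
B I (14): skip — B and I already connected.
A E (17): skip — A and E already connected.
A I (18): skip — A and I already connected.
A G (19): add — endpoints in different components.
Non-tree edge G H has weight 19, equal to the heaviest edge on its tree cycle — swapping gives another MST of the same weight. Not unique.

No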